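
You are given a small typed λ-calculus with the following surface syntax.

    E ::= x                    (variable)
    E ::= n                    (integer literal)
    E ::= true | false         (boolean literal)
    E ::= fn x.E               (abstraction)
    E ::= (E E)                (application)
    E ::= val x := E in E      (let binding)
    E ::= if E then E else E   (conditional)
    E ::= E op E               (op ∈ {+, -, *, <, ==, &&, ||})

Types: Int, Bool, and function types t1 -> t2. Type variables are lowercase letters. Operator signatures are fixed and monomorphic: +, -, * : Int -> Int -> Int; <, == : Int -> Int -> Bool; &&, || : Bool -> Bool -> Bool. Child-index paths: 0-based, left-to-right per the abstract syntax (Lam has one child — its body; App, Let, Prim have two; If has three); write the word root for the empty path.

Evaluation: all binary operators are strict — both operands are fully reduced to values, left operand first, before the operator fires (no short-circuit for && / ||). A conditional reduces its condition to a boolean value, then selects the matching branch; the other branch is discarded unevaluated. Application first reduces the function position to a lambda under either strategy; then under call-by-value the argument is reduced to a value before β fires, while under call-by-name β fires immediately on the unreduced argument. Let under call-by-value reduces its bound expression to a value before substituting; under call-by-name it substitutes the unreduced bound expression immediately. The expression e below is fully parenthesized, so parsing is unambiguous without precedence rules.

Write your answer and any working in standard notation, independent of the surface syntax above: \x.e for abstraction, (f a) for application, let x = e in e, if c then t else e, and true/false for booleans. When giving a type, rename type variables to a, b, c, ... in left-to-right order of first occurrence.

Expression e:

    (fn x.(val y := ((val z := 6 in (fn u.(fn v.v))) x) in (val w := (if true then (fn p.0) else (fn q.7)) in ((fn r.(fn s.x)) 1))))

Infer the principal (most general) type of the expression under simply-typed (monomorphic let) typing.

Trace:
let z : Int
v : c
\v._ : c -> c
\u._ : b -> c -> c
x : a
  unify b -> c -> c ~ a -> d
  unify b ~ a
  unify c -> c ~ d
_ _ : c -> c
let y : c -> c
  unify Bool ~ Bool
\p._ : e -> Int
\q._ : f -> Int
  unify e -> Int ~ f -> Int
  unify e ~ f
  unify Int ~ Int
let w : f -> Int
x : a
\s._ : h -> a
\r._ : g -> h -> a
  unify g -> h -> a ~ Int -> i
  unify g ~ Int
  unify h -> a ~ i
_ _ : h -> a
\x._ : a -> h -> a

Answer: a -> b -> a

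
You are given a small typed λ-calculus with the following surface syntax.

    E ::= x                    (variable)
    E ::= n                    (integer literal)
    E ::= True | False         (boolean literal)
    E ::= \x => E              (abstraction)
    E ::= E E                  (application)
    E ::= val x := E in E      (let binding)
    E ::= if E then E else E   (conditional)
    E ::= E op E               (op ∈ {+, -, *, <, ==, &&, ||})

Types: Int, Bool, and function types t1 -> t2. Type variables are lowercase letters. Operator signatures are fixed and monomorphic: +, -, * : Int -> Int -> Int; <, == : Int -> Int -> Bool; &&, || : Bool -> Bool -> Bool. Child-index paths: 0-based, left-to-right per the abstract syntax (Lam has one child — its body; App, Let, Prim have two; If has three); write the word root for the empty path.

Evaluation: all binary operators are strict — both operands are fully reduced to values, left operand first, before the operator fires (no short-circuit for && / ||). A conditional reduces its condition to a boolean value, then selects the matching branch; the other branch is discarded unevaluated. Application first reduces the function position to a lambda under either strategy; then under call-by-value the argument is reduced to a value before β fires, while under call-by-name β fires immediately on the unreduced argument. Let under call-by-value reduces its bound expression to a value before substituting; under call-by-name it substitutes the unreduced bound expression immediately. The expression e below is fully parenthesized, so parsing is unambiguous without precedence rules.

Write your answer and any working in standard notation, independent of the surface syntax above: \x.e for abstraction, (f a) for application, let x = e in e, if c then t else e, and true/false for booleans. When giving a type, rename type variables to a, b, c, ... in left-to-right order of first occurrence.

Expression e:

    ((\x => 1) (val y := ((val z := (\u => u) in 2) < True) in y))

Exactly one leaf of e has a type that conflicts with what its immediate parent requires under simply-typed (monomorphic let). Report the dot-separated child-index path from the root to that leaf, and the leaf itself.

Answer: 1.0.1 : true

Working:
\x._ : a -> Int
u : b
\u._ : b -> b
let z : b -> b
  unify Int ~ Int
  unify Bool ~ Int
  FAIL: mismatch Bool ~ Int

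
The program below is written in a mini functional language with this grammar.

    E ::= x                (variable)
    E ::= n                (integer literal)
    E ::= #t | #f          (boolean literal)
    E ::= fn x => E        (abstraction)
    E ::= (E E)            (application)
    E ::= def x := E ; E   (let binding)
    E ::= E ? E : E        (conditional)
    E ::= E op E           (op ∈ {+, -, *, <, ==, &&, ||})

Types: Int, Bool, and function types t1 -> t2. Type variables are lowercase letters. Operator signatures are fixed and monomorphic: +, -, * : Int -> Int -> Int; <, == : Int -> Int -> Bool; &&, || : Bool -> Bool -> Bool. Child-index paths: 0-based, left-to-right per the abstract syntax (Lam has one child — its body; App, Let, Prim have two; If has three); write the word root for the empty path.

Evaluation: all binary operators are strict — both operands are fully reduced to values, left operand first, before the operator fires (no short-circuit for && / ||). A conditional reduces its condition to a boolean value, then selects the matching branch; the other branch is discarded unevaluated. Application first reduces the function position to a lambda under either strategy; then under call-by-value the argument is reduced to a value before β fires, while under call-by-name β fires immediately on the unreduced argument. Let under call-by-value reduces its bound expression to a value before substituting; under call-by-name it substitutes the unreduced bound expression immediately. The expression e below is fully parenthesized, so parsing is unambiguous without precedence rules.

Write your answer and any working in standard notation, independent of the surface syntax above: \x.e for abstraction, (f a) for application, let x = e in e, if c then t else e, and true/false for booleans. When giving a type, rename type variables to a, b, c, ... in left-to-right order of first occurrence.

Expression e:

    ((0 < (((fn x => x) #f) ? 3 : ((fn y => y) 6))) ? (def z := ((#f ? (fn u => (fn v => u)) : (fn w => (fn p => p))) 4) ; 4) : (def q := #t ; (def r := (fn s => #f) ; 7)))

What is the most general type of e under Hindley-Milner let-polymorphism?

Answer: Int

Trace:
  unify Int ~ Int
x : a
\x._ : a -> a
  unify a -> a ~ Bool -> b
  unify a ~ Bool
  unify Bool ~ b
_ _ : Bool
  unify Bool ~ Bool
y : c
\y._ : c -> c
  unify c -> c ~ Int -> d
  unify c ~ Int
  unify Int ~ d
_ _ : Int
  unify Int ~ Int
  unify Int ~ Int
  unify Bool ~ Bool
  unify Bool ~ Bool
u : e
\v._ : f -> e
\u._ : e -> f -> e
p : h
\p._ : h -> h
\w._ : g -> h -> h
  unify e -> f -> e ~ g -> h -> h
  unify e ~ g
  unify f -> g ~ h -> h
  unify f ~ h
  unify g ~ h
  unify h -> h -> h ~ Int -> i
  unify h ~ Int
  unify Int -> Int ~ i
_ _ : Int -> Int
let z : Int -> Int
let q : Bool
\s._ : j -> Bool
let r : forall. j -> Bool
  unify Int ~ Int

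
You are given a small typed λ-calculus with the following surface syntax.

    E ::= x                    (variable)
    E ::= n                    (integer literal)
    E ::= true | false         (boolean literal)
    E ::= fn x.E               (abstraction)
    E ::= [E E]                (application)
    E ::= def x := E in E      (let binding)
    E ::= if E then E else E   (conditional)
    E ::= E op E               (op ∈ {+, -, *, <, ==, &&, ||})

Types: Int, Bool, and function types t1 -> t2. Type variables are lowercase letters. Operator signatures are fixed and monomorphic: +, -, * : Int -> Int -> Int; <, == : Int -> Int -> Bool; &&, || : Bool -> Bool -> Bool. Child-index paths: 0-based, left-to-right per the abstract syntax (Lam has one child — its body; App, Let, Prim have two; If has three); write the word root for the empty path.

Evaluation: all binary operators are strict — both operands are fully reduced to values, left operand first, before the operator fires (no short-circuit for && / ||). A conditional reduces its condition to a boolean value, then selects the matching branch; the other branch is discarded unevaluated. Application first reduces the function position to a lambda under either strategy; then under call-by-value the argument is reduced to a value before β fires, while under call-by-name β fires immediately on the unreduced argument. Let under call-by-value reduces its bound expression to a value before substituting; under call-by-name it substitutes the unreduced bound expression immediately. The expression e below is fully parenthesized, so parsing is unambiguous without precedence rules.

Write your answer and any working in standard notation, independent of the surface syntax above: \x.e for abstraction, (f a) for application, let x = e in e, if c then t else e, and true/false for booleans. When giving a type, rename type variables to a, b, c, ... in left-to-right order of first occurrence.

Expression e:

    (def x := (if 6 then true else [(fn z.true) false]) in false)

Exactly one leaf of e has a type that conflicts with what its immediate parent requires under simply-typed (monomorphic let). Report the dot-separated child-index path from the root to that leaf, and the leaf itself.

Derivation:
  unify Int ~ Bool
  FAIL: mismatch Int ~ Bool

Answer: 0.0 : 6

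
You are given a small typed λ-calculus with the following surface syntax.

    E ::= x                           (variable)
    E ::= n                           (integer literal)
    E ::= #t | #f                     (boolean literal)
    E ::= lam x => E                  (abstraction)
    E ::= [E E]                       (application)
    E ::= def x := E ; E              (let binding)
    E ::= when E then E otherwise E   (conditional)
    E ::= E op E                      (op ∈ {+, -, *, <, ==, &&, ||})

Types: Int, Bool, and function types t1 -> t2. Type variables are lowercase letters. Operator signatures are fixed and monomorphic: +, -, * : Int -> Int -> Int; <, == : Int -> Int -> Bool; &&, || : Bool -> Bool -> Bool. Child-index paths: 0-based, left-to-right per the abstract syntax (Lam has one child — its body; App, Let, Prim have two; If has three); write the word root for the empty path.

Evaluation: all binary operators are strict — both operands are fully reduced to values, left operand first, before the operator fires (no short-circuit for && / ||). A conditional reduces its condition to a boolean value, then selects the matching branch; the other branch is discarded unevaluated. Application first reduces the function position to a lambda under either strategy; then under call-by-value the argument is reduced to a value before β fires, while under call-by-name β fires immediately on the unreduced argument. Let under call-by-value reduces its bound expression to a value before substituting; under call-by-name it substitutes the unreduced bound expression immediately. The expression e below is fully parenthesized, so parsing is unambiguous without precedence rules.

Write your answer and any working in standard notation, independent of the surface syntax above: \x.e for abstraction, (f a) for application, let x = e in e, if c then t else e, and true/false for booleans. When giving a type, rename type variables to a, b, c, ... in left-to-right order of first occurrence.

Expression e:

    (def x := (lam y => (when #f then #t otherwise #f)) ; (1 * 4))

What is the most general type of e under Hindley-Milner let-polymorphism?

Answer: Int

Working:
  unify Bool ~ Bool
  unify Bool ~ Bool
\y._ : a -> Bool
let x : forall. a -> Bool
  unify Int ~ Int
  unify Int ~ Int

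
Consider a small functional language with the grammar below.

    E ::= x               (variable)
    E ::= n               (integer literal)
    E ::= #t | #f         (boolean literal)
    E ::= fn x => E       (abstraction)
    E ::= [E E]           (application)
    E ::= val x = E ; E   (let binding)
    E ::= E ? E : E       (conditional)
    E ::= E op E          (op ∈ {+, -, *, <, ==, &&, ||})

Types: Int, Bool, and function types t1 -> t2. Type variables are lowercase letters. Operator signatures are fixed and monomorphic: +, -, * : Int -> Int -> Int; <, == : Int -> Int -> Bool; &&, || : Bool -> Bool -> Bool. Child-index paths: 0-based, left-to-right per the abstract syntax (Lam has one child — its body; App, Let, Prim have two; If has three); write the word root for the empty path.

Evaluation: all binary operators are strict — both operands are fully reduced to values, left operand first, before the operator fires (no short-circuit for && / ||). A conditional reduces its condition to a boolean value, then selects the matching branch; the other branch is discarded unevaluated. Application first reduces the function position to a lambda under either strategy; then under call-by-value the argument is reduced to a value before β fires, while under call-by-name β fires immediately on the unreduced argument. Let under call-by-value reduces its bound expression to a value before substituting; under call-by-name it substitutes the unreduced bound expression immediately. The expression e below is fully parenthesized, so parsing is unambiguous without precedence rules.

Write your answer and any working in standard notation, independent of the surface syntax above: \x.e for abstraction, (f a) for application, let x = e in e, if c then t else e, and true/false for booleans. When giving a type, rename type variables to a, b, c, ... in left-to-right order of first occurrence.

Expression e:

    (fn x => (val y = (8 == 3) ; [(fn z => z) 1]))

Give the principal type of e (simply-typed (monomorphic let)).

Trace:
  unify Int ~ Int
  unify Int ~ Int
let y : Bool
z : b
\z._ : b -> b
  unify b -> b ~ Int -> c
  unify b ~ Int
  unify Int ~ c
_ _ : Int
\x._ : a -> Int

Answer: a -> Int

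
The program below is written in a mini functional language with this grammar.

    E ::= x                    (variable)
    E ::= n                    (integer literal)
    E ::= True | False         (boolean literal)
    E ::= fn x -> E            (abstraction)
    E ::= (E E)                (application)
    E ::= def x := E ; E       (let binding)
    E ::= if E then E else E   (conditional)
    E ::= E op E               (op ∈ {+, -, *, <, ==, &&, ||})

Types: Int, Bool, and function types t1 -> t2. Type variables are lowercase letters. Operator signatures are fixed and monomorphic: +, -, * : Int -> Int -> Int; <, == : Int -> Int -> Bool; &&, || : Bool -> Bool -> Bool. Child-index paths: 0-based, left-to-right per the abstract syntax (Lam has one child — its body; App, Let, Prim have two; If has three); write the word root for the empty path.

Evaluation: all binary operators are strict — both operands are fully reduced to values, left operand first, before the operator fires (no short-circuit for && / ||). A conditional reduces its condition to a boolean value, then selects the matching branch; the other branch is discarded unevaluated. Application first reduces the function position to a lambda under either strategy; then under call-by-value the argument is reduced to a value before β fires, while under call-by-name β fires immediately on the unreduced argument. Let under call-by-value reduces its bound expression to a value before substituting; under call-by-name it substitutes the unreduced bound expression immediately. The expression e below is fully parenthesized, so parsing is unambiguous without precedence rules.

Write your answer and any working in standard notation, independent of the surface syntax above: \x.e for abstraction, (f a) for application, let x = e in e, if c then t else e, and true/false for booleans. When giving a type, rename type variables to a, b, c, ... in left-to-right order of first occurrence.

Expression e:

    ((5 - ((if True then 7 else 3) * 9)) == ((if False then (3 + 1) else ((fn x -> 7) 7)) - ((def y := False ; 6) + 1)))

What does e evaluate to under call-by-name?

Answer: false

Working:
step 0: ((5 - ((if true then 7 else 3) * 9)) == ((if false then (3 + 1) else ((\x.7) 7)) - ((let y = false in 6) + 1)))
step 1: [if@0.1.0] ((5 - (7 * 9)) == ((if false then (3 + 1) else ((\x.7) 7)) - ((let y = false in 6) + 1)))
step 2: [delta@0.1] ((5 - 63) == ((if false then (3 + 1) else ((\x.7) 7)) - ((let y = false in 6) + 1)))
step 3: [delta@0] (-58 == ((if false then (3 + 1) else ((\x.7) 7)) - ((let y = false in 6) + 1)))
step 4: [if@1.0] (-58 == (((\x.7) 7) - ((let y = false in 6) + 1)))
step 5: [beta@1.0] (-58 == (7 - ((let y = false in 6) + 1)))
step 6: [let@1.1.0] (-58 == (7 - (6 + 1)))
step 7: [delta@1.1] (-58 == (7 - 7))
step 8: [delta@1] (-58 == 0)
step 9: [delta@root] false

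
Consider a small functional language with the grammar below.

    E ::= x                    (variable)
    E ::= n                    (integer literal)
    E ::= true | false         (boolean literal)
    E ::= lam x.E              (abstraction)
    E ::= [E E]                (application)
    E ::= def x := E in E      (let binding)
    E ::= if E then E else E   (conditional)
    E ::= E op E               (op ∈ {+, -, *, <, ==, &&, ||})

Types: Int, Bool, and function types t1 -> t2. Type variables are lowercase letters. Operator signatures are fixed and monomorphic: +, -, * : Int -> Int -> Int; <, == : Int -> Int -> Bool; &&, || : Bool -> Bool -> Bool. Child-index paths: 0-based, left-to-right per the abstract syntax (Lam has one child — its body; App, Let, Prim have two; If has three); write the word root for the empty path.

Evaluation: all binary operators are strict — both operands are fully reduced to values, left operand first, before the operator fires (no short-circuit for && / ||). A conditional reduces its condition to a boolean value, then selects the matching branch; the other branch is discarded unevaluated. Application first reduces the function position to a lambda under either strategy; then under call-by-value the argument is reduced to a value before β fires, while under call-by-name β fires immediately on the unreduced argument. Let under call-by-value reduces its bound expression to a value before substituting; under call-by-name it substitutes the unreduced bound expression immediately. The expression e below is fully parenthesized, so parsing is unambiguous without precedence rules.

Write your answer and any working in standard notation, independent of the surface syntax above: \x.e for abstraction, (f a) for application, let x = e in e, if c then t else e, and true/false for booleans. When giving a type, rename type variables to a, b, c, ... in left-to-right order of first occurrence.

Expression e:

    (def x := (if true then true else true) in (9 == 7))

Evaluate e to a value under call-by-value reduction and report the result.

Answer: false

Working:
step 0: (let x = (if true then true else true) in (9 == 7))
step 1: [if@0] (let x = true in (9 == 7))
step 2: [let@root] (9 == 7)
step 3: [delta@root] false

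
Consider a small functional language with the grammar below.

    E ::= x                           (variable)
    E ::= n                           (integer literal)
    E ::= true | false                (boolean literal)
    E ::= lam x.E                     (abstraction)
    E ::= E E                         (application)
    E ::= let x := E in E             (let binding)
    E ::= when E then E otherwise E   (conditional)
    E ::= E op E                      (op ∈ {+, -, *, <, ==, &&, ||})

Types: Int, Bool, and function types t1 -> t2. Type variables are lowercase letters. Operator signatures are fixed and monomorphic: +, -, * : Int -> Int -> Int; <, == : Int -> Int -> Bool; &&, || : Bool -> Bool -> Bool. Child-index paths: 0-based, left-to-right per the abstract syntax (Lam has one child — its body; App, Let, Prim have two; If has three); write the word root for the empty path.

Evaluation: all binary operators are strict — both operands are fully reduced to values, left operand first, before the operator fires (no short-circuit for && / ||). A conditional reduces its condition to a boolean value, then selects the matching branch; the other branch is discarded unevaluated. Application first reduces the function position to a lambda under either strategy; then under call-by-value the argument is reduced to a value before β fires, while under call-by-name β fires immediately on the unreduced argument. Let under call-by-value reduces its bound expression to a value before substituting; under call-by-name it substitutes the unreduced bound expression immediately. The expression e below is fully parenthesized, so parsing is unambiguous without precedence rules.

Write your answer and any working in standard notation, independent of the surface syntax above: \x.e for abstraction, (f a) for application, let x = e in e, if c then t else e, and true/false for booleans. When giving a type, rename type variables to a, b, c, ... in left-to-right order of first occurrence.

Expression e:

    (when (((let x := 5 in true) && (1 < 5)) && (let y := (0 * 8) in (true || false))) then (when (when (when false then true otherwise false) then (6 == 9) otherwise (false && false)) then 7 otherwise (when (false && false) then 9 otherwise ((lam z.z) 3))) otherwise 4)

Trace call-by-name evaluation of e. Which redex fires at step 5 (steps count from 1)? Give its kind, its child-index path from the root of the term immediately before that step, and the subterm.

Answer: delta at 0.1 : (true || false)

Trace:
step 0: (if (((let x = 5 in true) && (1 < 5)) && (let y = (0 * 8) in (true || false))) then (if (if (if false then true else false) then (6 == 9) else (false && false)) then 7 else (if (false && false) then 9 else ((\z.z) 3))) else 4)
step 1: [let@0.0.0] (if ((true && (1 < 5)) && (let y = (0 * 8) in (true || false))) then (if (if (if false then true else false) then (6 == 9) else (false && false)) then 7 else (if (false && false) then 9 else ((\z.z) 3))) else 4)
step 2: [delta@0.0.1] (if ((true && true) && (let y = (0 * 8) in (true || false))) then (if (if (if false then true else false) then (6 == 9) else (false && false)) then 7 else (if (false && false) then 9 else ((\z.z) 3))) else 4)
step 3: [delta@0.0] (if (true && (let y = (0 * 8) in (true || false))) then (if (if (if false then true else false) then (6 == 9) else (false && false)) then 7 else (if (false && false) then 9 else ((\z.z) 3))) else 4)
step 4: [let@0.1] (if (true && (true || false)) then (if (if (if false then true else false) then (6 == 9) else (false && false)) then 7 else (if (false && false) then 9 else ((\z.z) 3))) else 4)
step 5: [delta@0.1] (if (true && true) then (if (if (if false then true else false) then (6 == 9) else (false && false)) then 7 else (if (false && false) then 9 else ((\z.z) 3))) else 4)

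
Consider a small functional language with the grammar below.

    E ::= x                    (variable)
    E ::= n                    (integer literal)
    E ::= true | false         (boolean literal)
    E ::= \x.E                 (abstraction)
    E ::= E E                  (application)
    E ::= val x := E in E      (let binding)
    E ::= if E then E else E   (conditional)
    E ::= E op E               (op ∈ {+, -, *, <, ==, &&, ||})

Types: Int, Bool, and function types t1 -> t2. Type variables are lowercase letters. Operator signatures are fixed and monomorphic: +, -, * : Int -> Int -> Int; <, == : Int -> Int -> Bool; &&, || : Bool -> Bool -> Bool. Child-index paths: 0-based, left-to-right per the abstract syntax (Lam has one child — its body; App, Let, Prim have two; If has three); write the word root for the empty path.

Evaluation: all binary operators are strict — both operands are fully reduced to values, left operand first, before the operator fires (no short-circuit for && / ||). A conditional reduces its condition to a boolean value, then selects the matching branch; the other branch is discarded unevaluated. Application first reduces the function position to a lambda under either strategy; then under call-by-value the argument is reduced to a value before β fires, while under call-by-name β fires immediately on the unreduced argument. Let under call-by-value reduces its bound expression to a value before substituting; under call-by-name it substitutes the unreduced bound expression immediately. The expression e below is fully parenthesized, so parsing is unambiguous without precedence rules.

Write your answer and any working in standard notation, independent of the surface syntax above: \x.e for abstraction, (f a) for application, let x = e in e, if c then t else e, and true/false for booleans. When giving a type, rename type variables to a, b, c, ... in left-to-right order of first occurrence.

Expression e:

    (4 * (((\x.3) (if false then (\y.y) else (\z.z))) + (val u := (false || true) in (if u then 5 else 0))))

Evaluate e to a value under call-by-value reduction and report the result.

Working:
step 0: (4 * (((\x.3) (if false then (\y.y) else (\z.z))) + (let u = (false || true) in (if u then 5 else 0))))
step 1: [if@1.0.1] (4 * (((\x.3) (\z.z)) + (let u = (false || true) in (if u then 5 else 0))))
step 2: [beta@1.0] (4 * (3 + (let u = (false || true) in (if u then 5 else 0))))
step 3: [delta@1.1.0] (4 * (3 + (let u = true in (if u then 5 else 0))))
step 4: [let@1.1] (4 * (3 + (if true then 5 else 0)))
step 5: [if@1.1] (4 * (3 + 5))
step 6: [delta@1] (4 * 8)
step 7: [delta@root] 32

Answer: 32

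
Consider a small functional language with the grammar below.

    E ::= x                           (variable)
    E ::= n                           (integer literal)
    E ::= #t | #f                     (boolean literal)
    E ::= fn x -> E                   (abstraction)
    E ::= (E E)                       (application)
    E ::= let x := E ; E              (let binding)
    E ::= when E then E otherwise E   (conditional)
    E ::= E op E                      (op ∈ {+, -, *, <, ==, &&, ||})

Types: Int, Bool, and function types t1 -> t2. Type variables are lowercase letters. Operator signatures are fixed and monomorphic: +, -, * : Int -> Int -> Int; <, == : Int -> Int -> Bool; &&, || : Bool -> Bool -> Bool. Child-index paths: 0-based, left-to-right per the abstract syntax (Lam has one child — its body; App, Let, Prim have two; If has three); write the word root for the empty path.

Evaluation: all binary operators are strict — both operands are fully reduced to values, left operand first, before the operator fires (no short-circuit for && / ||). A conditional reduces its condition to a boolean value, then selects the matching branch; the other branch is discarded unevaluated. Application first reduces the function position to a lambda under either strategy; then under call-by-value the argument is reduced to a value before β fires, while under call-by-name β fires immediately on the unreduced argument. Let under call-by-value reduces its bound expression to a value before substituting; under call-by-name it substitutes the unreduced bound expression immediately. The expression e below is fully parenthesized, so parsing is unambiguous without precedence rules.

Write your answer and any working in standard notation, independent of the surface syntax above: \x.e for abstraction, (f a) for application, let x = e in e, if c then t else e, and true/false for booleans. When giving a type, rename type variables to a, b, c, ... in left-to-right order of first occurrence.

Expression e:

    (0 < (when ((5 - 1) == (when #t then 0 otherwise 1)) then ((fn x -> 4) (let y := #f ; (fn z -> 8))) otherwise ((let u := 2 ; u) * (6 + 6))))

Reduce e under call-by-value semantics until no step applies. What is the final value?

Trace:
step 0: (0 < (if ((5 - 1) == (if true then 0 else 1)) then ((\x.4) (let y = false in (\z.8))) else ((let u = 2 in u) * (6 + 6))))
step 1: [delta@1.0.0] (0 < (if (4 == (if true then 0 else 1)) then ((\x.4) (let y = false in (\z.8))) else ((let u = 2 in u) * (6 + 6))))
step 2: [if@1.0.1] (0 < (if (4 == 0) then ((\x.4) (let y = false in (\z.8))) else ((let u = 2 in u) * (6 + 6))))
step 3: [delta@1.0] (0 < (if false then ((\x.4) (let y = false in (\z.8))) else ((let u = 2 in u) * (6 + 6))))
step 4: [if@1] (0 < ((let u = 2 in u) * (6 + 6)))
step 5: [let@1.0] (0 < (2 * (6 + 6)))
step 6: [delta@1.1] (0 < (2 * 12))
step 7: [delta@1] (0 < 24)
step 8: [delta@root] true

Answer: true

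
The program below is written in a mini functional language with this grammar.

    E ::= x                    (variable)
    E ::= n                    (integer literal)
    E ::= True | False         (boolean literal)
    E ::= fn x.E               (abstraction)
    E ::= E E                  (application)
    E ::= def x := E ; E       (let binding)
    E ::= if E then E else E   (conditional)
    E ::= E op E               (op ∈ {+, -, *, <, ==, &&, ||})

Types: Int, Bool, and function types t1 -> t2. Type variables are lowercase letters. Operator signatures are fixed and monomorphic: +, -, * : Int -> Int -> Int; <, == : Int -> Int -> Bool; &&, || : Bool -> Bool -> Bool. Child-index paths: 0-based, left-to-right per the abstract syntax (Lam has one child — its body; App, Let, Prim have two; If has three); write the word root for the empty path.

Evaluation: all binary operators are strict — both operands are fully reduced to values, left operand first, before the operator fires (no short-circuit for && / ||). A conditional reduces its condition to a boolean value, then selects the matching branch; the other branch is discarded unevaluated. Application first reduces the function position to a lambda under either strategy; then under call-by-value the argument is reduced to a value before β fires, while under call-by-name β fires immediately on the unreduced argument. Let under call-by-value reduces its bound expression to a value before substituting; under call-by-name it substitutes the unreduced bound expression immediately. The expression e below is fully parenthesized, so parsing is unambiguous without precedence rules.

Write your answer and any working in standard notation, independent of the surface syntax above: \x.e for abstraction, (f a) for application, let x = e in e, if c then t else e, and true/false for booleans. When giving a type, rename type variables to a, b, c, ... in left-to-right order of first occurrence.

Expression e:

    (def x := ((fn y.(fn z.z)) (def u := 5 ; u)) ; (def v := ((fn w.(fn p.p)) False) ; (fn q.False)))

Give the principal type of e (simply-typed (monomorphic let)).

Working:
z : b
\z._ : b -> b
\y._ : a -> b -> b
let u : Int
u : Int
  unify a -> b -> b ~ Int -> c
  unify a ~ Int
  unify b -> b ~ c
_ _ : b -> b
let x : b -> b
p : e
\p._ : e -> e
\w._ : d -> e -> e
  unify d -> e -> e ~ Bool -> f
  unify d ~ Bool
  unify e -> e ~ f
_ _ : e -> e
let v : e -> e
\q._ : g -> Bool

Answer: a -> Bool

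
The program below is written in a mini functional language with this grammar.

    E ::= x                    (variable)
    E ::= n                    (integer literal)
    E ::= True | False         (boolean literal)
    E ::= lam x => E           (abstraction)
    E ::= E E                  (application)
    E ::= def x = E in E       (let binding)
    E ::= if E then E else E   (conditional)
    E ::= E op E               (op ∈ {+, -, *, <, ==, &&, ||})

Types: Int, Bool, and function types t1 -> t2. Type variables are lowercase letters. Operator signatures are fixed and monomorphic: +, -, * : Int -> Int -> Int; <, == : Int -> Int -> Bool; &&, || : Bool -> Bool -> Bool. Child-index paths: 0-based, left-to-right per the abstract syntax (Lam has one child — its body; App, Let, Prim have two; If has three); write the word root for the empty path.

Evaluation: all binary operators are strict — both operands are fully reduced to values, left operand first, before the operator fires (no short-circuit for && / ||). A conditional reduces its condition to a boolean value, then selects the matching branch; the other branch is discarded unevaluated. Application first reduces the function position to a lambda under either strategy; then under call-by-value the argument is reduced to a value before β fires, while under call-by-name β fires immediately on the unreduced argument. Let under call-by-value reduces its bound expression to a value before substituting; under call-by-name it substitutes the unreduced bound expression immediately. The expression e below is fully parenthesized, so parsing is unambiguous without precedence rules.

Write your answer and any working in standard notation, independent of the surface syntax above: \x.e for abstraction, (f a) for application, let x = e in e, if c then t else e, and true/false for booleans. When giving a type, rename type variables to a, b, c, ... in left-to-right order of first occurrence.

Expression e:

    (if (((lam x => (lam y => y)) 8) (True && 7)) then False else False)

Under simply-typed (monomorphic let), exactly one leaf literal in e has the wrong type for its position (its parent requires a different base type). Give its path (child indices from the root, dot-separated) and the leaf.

Answer: 0.1.1 : 7

Trace:
y : b
\y._ : b -> b
\x._ : a -> b -> b
  unify a -> b -> b ~ Int -> c
  unify a ~ Int
  unify b -> b ~ c
_ _ : b -> b
  unify Bool ~ Bool
  unify Int ~ Bool
  FAIL: mismatch Int ~ Bool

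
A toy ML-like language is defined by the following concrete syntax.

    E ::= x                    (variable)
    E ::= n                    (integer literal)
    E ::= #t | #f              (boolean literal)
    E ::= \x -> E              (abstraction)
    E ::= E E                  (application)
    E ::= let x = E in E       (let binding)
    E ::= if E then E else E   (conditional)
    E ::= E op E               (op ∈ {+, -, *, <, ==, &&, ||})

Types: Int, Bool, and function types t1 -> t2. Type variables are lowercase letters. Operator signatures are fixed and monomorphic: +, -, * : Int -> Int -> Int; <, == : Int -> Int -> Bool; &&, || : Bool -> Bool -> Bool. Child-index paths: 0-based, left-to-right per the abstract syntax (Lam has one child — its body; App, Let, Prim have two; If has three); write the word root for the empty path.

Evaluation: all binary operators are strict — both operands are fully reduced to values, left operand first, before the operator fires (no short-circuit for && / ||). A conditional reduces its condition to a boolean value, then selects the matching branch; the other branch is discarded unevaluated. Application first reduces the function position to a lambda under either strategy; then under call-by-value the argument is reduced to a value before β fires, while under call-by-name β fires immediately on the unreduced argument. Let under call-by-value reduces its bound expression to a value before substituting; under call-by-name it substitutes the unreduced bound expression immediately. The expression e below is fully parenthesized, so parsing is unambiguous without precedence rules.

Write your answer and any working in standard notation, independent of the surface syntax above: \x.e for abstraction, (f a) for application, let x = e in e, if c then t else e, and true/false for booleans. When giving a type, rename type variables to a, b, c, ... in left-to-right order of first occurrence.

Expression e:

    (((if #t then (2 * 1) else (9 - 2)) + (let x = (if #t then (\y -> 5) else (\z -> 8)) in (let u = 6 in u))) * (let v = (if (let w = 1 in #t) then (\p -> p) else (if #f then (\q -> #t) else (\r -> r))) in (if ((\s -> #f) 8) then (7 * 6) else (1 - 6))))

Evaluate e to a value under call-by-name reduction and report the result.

Answer: -40

Derivation:
step 0: (((if true then (2 * 1) else (9 - 2)) + (let x = (if true then (\y.5) else (\z.8)) in (let u = 6 in u))) * (let v = (if (let w = 1 in true) then (\p.p) else (if false then (\q.true) else (\r.r))) in (if ((\s.false) 8) then (7 * 6) else (1 - 6))))
step 1: [if@0.0] (((2 * 1) + (let x = (if true then (\y.5) else (\z.8)) in (let u = 6 in u))) * (let v = (if (let w = 1 in true) then (\p.p) else (if false then (\q.true) else (\r.r))) in (if ((\s.false) 8) then (7 * 6) else (1 - 6))))
step 2: [delta@0.0] ((2 + (let x = (if true then (\y.5) else (\z.8)) in (let u = 6 in u))) * (let v = (if (let w = 1 in true) then (\p.p) else (if false then (\q.true) else (\r.r))) in (if ((\s.false) 8) then (7 * 6) else (1 - 6))))
step 3: [let@0.1] ((2 + (let u = 6 in u)) * (let v = (if (let w = 1 in true) then (\p.p) else (if false then (\q.true) else (\r.r))) in (if ((\s.false) 8) then (7 * 6) else (1 - 6))))
step 4: [let@0.1] ((2 + 6) * (let v = (if (let w = 1 in true) then (\p.p) else (if false then (\q.true) else (\r.r))) in (if ((\s.false) 8) then (7 * 6) else (1 - 6))))
step 5: [delta@0] (8 * (let v = (if (let w = 1 in true) then (\p.p) else (if false then (\q.true) else (\r.r))) in (if ((\s.false) 8) then (7 * 6) else (1 - 6))))
step 6: [let@1] (8 * (if ((\s.false) 8) then (7 * 6) else (1 - 6)))
step 7: [beta@1.0] (8 * (if false then (7 * 6) else (1 - 6)))
step 8: [if@1] (8 * (1 - 6))
step 9: [delta@1] (8 * -5)
step 10: [delta@root] -40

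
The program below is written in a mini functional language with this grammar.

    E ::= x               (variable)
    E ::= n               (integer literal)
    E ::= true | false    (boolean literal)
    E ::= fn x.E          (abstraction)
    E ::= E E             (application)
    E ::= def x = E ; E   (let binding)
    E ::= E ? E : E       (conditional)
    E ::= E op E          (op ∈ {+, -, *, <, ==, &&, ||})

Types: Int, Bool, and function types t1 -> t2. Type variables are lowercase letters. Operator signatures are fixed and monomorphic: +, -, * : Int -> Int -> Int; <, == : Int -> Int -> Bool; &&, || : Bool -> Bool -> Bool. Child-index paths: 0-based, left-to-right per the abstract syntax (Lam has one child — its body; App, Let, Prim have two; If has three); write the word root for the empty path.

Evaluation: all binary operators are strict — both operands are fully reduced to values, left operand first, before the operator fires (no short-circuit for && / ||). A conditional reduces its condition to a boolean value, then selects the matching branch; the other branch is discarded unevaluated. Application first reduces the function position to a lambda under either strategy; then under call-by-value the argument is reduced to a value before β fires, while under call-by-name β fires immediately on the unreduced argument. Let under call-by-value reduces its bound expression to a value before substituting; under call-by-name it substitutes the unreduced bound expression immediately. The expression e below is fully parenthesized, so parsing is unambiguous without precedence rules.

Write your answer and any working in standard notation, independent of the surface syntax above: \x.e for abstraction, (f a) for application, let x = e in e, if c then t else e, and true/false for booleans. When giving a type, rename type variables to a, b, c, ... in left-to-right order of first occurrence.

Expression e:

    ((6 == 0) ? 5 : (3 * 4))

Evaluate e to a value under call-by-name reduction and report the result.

Derivation:
step 0: (if (6 == 0) then 5 else (3 * 4))
step 1: [delta@0] (if false then 5 else (3 * 4))
step 2: [if@root] (3 * 4)
step 3: [delta@root] 12

Answer: 12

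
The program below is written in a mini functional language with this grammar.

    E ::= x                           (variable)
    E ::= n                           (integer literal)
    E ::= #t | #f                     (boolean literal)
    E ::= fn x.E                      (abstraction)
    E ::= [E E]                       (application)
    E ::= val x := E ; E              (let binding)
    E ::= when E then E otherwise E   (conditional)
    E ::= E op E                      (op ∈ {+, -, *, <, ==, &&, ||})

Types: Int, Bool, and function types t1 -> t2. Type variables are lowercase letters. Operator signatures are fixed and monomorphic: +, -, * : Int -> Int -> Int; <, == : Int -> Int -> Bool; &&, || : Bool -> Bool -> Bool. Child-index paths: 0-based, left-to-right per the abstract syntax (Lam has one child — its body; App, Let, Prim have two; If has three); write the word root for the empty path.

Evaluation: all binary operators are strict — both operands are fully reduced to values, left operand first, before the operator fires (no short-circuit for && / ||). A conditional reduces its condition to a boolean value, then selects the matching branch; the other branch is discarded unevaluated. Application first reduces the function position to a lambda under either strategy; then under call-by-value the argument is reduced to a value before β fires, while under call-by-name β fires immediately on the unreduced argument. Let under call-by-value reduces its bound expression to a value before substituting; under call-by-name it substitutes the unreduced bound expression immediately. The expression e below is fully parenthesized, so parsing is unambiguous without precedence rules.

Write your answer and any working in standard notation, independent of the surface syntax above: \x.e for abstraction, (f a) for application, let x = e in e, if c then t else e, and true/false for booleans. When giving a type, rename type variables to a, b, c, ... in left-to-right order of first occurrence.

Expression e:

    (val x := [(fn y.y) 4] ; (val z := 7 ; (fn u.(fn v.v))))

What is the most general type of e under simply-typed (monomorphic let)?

Answer: a -> b -> b

Working:
y : a
\y._ : a -> a
  unify a -> a ~ Int -> b
  unify a ~ Int
  unify Int ~ b
_ _ : Int
let x : Int
let z : Int
v : d
\v._ : d -> d
\u._ : c -> d -> d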